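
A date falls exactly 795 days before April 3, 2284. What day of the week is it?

Sunday

First find the weekday of Apr 3, 2284. Doomsday rule: the anchor day for the 2200s is Friday. For year 84: 84÷12 = 7 r 0, and 0÷4 = 0, so 7+0+0 = 7.
Friday + 7 ≡ Friday — that's 2284's doomsday.
In April the doomsday date is Apr 4.
Apr 3 is 1 day before Apr 4; 1 mod 7 = 1, so Friday − 1 = Thursday.
795 mod 7 = 4, so 795 days before a Thursday is Thursday − 4 = Sunday.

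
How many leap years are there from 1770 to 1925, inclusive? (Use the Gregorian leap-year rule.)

37

Multiples of 4 in [1770,1925]: 39.
Of those, multiples of 100: 2 (not leap unless ÷400).
Multiples of 400: 0.
Leap years = 39 − 2 + 0 = 37.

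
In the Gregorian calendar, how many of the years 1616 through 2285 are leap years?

Multiples of 4 in [1616,2285]: 168.
Of those, multiples of 100: 6 (not leap unless ÷400).
Multiples of 400: 1.
Leap years = 168 − 6 + 1 = 163.

163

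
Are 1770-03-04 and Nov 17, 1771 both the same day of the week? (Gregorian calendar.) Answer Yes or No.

From Mar 4, 1770 to Nov 17, 1771 is 623 days.
623 mod 7 = 0, so they are the same weekday.
(Mar 4, 1770 is a Sunday; Nov 17, 1771 is a Sunday.)

Yes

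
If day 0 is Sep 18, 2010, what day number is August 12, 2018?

Sep 18, 2010 → Sep 18, 2011: 365 days.
Sep 18, 2011 → Sep 18, 2012: 366 days (Feb 29, 2012 is in that span).
Sep 18, 2012 → Sep 18, 2013: 365 days.
Sep 18, 2013 → Sep 18, 2014: 365 days.
Sep 18, 2014 → Sep 18, 2015: 365 days.
Sep 18, 2015 → Sep 18, 2016: 366 days (Feb 29, 2016 is in that span).
Sep 18, 2016 → Sep 18, 2017: 365 days.
Sep 18, 2017 → Oct 18, 2017: 30 days (September has 30).
Oct 18, 2017 → Nov 18, 2017: 31 days (October has 31).
Nov 18, 2017 → Dec 18, 2017: 30 days (November has 30).
Dec 18, 2017 → Jan 18, 2018: 31 days (December has 31).
Jan 18, 2018 → Feb 18, 2018: 31 days (January has 31).
Feb 18, 2018 → Mar 18, 2018: 28 days (February has 28).
Mar 18, 2018 → Apr 18, 2018: 31 days (March has 31).
Apr 18, 2018 → May 18, 2018: 30 days (April has 30).
May 18, 2018 → Jun 18, 2018: 31 days (May has 31).
Jun 18, 2018 → Jul 18, 2018: 30 days (June has 30).
Jul 18, 2018 → Aug 12, 2018: 25 days.
Total: 2885 days.

2885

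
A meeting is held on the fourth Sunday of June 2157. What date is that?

June 26, 2157

June 1, 2157 is a Wednesday.
The first Sunday is therefore June 5 (4 days later).
The fourth Sunday is 5 + 3×7 = June 26.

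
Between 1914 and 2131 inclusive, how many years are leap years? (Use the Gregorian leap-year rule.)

Multiples of 4 in [1914,2131]: 54.
Of those, multiples of 100: 2 (not leap unless ÷400).
Multiples of 400: 1.
Leap years = 54 − 2 + 1 = 53.

53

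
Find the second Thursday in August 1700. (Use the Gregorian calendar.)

August 12, 1700

August 1, 1700 is a Sunday.
The first Thursday is therefore August 5 (4 days later).
The second Thursday is 5 + 1×7 = August 12.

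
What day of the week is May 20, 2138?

Doomsday rule: the anchor day for the 2100s is Sunday. For year 38: 38÷12 = 3 r 2, and 2÷4 = 0, so 3+2+0 = 5.
Sunday + 5 ≡ Friday — that's 2138's doomsday.
In May the doomsday date is May 9.
May 20 is 11 days after May 9; 11 mod 7 = 4, so Friday + 4 = Tuesday.

Tuesday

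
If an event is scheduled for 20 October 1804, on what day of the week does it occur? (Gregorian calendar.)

January 1, 1804 is a Sunday.
Jan 1, 1804 → Feb 1, 1804: 31 days (January has 31).
Feb 1, 1804 → Mar 1, 1804: 29 days (February has 29).
Mar 1, 1804 → Apr 1, 1804: 31 days (March has 31).
Apr 1, 1804 → May 1, 1804: 30 days (April has 30).
May 1, 1804 → Jun 1, 1804: 31 days (May has 31).
Jun 1, 1804 → Jul 1, 1804: 30 days (June has 30).
Jul 1, 1804 → Aug 1, 1804: 31 days (July has 31).
Aug 1, 1804 → Sep 1, 1804: 31 days (August has 31).
Sep 1, 1804 → Oct 1, 1804: 30 days (September has 30).
Oct 1, 1804 → Oct 20, 1804: 19 days.
Total: 293 days.
293 mod 7 = 6, so Sunday + 6 = Saturday.

Saturday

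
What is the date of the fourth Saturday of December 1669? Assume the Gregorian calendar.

December 28, 1669

December 1, 1669 is a Sunday.
The first Saturday is therefore December 7 (6 days later).
The fourth Saturday is 7 + 3×7 = December 28.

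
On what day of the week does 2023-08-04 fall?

January 1, 2023 is a Sunday.
Jan 1, 2023 → Feb 1, 2023: 31 days (January has 31).
Feb 1, 2023 → Mar 1, 2023: 28 days (February has 28).
Mar 1, 2023 → Apr 1, 2023: 31 days (March has 31).
Apr 1, 2023 → May 1, 2023: 30 days (April has 30).
May 1, 2023 → Jun 1, 2023: 31 days (May has 31).
Jun 1, 2023 → Jul 1, 2023: 30 days (June has 30).
Jul 1, 2023 → Aug 1, 2023: 31 days (July has 31).
Aug 1, 2023 → Aug 4, 2023: 3 days.
Total: 215 days.
215 mod 7 = 5, so Sunday + 5 = Friday.

Friday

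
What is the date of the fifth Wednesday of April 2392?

April 1, 2392 is a Wednesday.
The first Wednesday is therefore April 1 (same day).
The fifth Wednesday is 1 + 4×7 = April 29.

April 29, 2392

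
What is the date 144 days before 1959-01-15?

August 24, 1958

−15 → Dec 31, 1958 (end of Dec, 31 days; 129 left).
−31 → Nov 30, 1958 (end of Nov, 30 days; 98 left).
−30 → Oct 31, 1958 (end of Oct, 31 days; 68 left).
−31 → Sep 30, 1958 (end of Sep, 30 days; 37 left).
−30 → Aug 31, 1958 (end of Aug, 31 days; 7 left).
−7 → Aug 24, 1958.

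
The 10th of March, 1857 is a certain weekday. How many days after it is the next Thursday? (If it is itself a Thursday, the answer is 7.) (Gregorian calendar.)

Mar 10, 1857 is a Tuesday.
From Tuesday to the next Thursday is 2 days.

2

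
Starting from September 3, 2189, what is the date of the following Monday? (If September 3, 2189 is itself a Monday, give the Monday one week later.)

Sep 3, 2189 is a Thursday.
From Thursday to the next Monday is 4 days.
Sep 3, 2189 + 4 = Sep 7, 2189.

September 7, 2189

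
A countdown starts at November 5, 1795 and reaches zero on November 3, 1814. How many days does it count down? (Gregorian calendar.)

6937

Nov 5, 1795 → Nov 5, 1796: 366 days (Feb 29, 1796 is in that span).
Nov 5, 1796 → Nov 5, 1797: 365 days.
Nov 5, 1797 → Nov 5, 1798: 365 days.
Nov 5, 1798 → Nov 5, 1799: 365 days.
Nov 5, 1799 → Nov 5, 1800: 365 days.
Nov 5, 1800 → Nov 5, 1801: 365 days.
Nov 5, 1801 → Nov 5, 1802: 365 days.
Nov 5, 1802 → Nov 5, 1803: 365 days.
Nov 5, 1803 → Nov 5, 1804: 366 days (Feb 29, 1804 is in that span).
Nov 5, 1804 → Nov 5, 1805: 365 days.
Nov 5, 1805 → Nov 5, 1806: 365 days.
Nov 5, 1806 → Nov 5, 1807: 365 days.
Nov 5, 1807 → Nov 5, 1808: 366 days (Feb 29, 1808 is in that span).
Nov 5, 1808 → Nov 5, 1809: 365 days.
Nov 5, 1809 → Nov 5, 1810: 365 days.
Nov 5, 1810 → Nov 5, 1811: 365 days.
Nov 5, 1811 → Nov 5, 1812: 366 days (Feb 29, 1812 is in that span).
Nov 5, 1812 → Nov 5, 1813: 365 days.
Nov 5, 1813 → Dec 5, 1813: 30 days (November has 30).
Dec 5, 1813 → Jan 5, 1814: 31 days (December has 31).
Jan 5, 1814 → Feb 5, 1814: 31 days (January has 31).
Feb 5, 1814 → Mar 5, 1814: 28 days (February has 28).
Mar 5, 1814 → Apr 5, 1814: 31 days (March has 31).
Apr 5, 1814 → May 5, 1814: 30 days (April has 30).
May 5, 1814 → Jun 5, 1814: 31 days (May has 31).
Jun 5, 1814 → Jul 5, 1814: 30 days (June has 30).
Jul 5, 1814 → Aug 5, 1814: 31 days (July has 31).
Aug 5, 1814 → Sep 5, 1814: 31 days (August has 31).
Sep 5, 1814 → Oct 5, 1814: 30 days (September has 30).
Oct 5, 1814 → Nov 3, 1814: 29 days.
Total: 6937 days.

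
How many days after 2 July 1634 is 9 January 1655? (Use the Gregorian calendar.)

Jul 2, 1634 → Jul 2, 1635: 365 days.
Jul 2, 1635 → Jul 2, 1636: 366 days (Feb 29, 1636 is in that span).
Jul 2, 1636 → Jul 2, 1637: 365 days.
Jul 2, 1637 → Jul 2, 1638: 365 days.
Jul 2, 1638 → Jul 2, 1639: 365 days.
Jul 2, 1639 → Jul 2, 1640: 366 days (Feb 29, 1640 is in that span).
Jul 2, 1640 → Jul 2, 1641: 365 days.
Jul 2, 1641 → Jul 2, 1642: 365 days.
Jul 2, 1642 → Jul 2, 1643: 365 days.
Jul 2, 1643 → Jul 2, 1644: 366 days (Feb 29, 1644 is in that span).
Jul 2, 1644 → Jul 2, 1645: 365 days.
Jul 2, 1645 → Jul 2, 1646: 365 days.
Jul 2, 1646 → Jul 2, 1647: 365 days.
Jul 2, 1647 → Jul 2, 1648: 366 days (Feb 29, 1648 is in that span).
Jul 2, 1648 → Jul 2, 1649: 365 days.
Jul 2, 1649 → Jul 2, 1650: 365 days.
Jul 2, 1650 → Jul 2, 1651: 365 days.
Jul 2, 1651 → Jul 2, 1652: 366 days (Feb 29, 1652 is in that span).
Jul 2, 1652 → Jul 2, 1653: 365 days.
Jul 2, 1653 → Jul 2, 1654: 365 days.
Jul 2, 1654 → Aug 2, 1654: 31 days (July has 31).
Aug 2, 1654 → Sep 2, 1654: 31 days (August has 31).
Sep 2, 1654 → Oct 2, 1654: 30 days (September has 30).
Oct 2, 1654 → Nov 2, 1654: 31 days (October has 31).
Nov 2, 1654 → Dec 2, 1654: 30 days (November has 30).
Dec 2, 1654 → Jan 2, 1655: 31 days (December has 31).
Jan 2, 1655 → Jan 9, 1655: 7 days.
Total: 7496 days.

7496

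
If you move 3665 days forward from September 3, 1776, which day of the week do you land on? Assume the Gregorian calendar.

Saturday

First find the weekday of Sep 3, 1776. Doomsday rule: the anchor day for the 1700s is Sunday. For year 76: 76÷12 = 6 r 4, and 4÷4 = 1, so 6+4+1 = 11.
Sunday + 11 ≡ Thursday — that's 1776's doomsday.
In September the doomsday date is Sep 5.
Sep 3 is 2 days before Sep 5; 2 mod 7 = 2, so Thursday − 2 = Tuesday.
3665 mod 7 = 4, so 3665 days after a Tuesday is Tuesday + 4 = Saturday.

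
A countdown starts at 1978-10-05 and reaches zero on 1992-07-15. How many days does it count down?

Oct 5, 1978 → Oct 5, 1979: 365 days.
Oct 5, 1979 → Oct 5, 1980: 366 days (Feb 29, 1980 is in that span).
Oct 5, 1980 → Oct 5, 1981: 365 days.
Oct 5, 1981 → Oct 5, 1982: 365 days.
Oct 5, 1982 → Oct 5, 1983: 365 days.
Oct 5, 1983 → Oct 5, 1984: 366 days (Feb 29, 1984 is in that span).
Oct 5, 1984 → Oct 5, 1985: 365 days.
Oct 5, 1985 → Oct 5, 1986: 365 days.
Oct 5, 1986 → Oct 5, 1987: 365 days.
Oct 5, 1987 → Oct 5, 1988: 366 days (Feb 29, 1988 is in that span).
Oct 5, 1988 → Oct 5, 1989: 365 days.
Oct 5, 1989 → Oct 5, 1990: 365 days.
Oct 5, 1990 → Oct 5, 1991: 365 days.
Oct 5, 1991 → Nov 5, 1991: 31 days (October has 31).
Nov 5, 1991 → Dec 5, 1991: 30 days (November has 30).
Dec 5, 1991 → Jan 5, 1992: 31 days (December has 31).
Jan 5, 1992 → Feb 5, 1992: 31 days (January has 31).
Feb 5, 1992 → Mar 5, 1992: 29 days (February has 29).
Mar 5, 1992 → Apr 5, 1992: 31 days (March has 31).
Apr 5, 1992 → May 5, 1992: 30 days (April has 30).
May 5, 1992 → Jun 5, 1992: 31 days (May has 31).
Jun 5, 1992 → Jul 5, 1992: 30 days (June has 30).
Jul 5, 1992 → Jul 15, 1992: 10 days.
Total: 5032 days.

5032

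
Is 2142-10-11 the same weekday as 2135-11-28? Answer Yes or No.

From Nov 28, 2135 to Oct 11, 2142 is 2509 days.
2509 mod 7 = 3, so they are different weekdays.
(Nov 28, 2135 is a Monday; Oct 11, 2142 is a Thursday.)

No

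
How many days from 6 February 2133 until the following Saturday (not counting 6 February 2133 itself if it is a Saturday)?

Feb 6, 2133 is a Friday.
From Friday to the next Saturday is 1 day.

1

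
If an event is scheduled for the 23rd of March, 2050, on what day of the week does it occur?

January 1, 2050 is a Saturday.
Jan 1, 2050 → Feb 1, 2050: 31 days (January has 31).
Feb 1, 2050 → Mar 1, 2050: 28 days (February has 28).
Mar 1, 2050 → Mar 23, 2050: 22 days.
Total: 81 days.
81 mod 7 = 4, so Saturday + 4 = Wednesday.

Wednesday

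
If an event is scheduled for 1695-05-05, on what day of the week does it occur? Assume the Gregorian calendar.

Doomsday rule: the anchor day for the 1600s is Tuesday. For year 95: 95÷12 = 7 r 11, and 11÷4 = 2, so 7+11+2 = 20.
Tuesday + 20 ≡ Monday — that's 1695's doomsday.
In May the doomsday date is May 9.
May 5 is 4 days before May 9; 4 mod 7 = 4, so Monday − 4 = Thursday.

Thursday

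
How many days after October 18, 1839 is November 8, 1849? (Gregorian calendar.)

3674

Oct 18, 1839 → Oct 18, 1840: 366 days (Feb 29, 1840 is in that span).
Oct 18, 1840 → Oct 18, 1841: 365 days.
Oct 18, 1841 → Oct 18, 1842: 365 days.
Oct 18, 1842 → Oct 18, 1843: 365 days.
Oct 18, 1843 → Oct 18, 1844: 366 days (Feb 29, 1844 is in that span).
Oct 18, 1844 → Oct 18, 1845: 365 days.
Oct 18, 1845 → Oct 18, 1846: 365 days.
Oct 18, 1846 → Oct 18, 1847: 365 days.
Oct 18, 1847 → Oct 18, 1848: 366 days (Feb 29, 1848 is in that span).
Oct 18, 1848 → Nov 18, 1848: 31 days (October has 31).
Nov 18, 1848 → Dec 18, 1848: 30 days (November has 30).
Dec 18, 1848 → Jan 18, 1849: 31 days (December has 31).
Jan 18, 1849 → Feb 18, 1849: 31 days (January has 31).
Feb 18, 1849 → Mar 18, 1849: 28 days (February has 28).
Mar 18, 1849 → Apr 18, 1849: 31 days (March has 31).
Apr 18, 1849 → May 18, 1849: 30 days (April has 30).
May 18, 1849 → Jun 18, 1849: 31 days (May has 31).
Jun 18, 1849 → Jul 18, 1849: 30 days (June has 30).
Jul 18, 1849 → Aug 18, 1849: 31 days (July has 31).
Aug 18, 1849 → Sep 18, 1849: 31 days (August has 31).
Sep 18, 1849 → Oct 18, 1849: 30 days (September has 30).
Oct 18, 1849 → Nov 8, 1849: 21 days.
Total: 3674 days.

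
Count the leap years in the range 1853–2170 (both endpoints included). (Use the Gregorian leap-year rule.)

Multiples of 4 in [1853,2170]: 79.
Of those, multiples of 100: 3 (not leap unless ÷400).
Multiples of 400: 1.
Leap years = 79 − 3 + 1 = 77.

77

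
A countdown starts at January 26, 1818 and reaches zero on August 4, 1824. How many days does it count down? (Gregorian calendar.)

2382

Jan 26, 1818 → Jan 26, 1819: 365 days.
Jan 26, 1819 → Jan 26, 1820: 365 days.
Jan 26, 1820 → Jan 26, 1821: 366 days (Feb 29, 1820 is in that span).
Jan 26, 1821 → Jan 26, 1822: 365 days.
Jan 26, 1822 → Jan 26, 1823: 365 days.
Jan 26, 1823 → Jan 26, 1824: 365 days.
Jan 26, 1824 → Feb 26, 1824: 31 days (January has 31).
Feb 26, 1824 → Mar 26, 1824: 29 days (February has 29).
Mar 26, 1824 → Apr 26, 1824: 31 days (March has 31).
Apr 26, 1824 → May 26, 1824: 30 days (April has 30).
May 26, 1824 → Jun 26, 1824: 31 days (May has 31).
Jun 26, 1824 → Jul 26, 1824: 30 days (June has 30).
Jul 26, 1824 → Aug 4, 1824: 9 days.
Total: 2382 days.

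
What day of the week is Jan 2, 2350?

Monday

Doomsday rule: the anchor day for the 2300s is Wednesday. For year 50: 50÷12 = 4 r 2, and 2÷4 = 0, so 4+2+0 = 6.
Wednesday + 6 ≡ Tuesday — that's 2350's doomsday.
In January the doomsday date is Jan 3 (2350 is not a leap year).
Jan 2 is 1 day before Jan 3; 1 mod 7 = 1, so Tuesday − 1 = Monday.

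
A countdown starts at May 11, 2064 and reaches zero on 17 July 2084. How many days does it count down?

May 11, 2064 → May 11, 2065: 365 days.
May 11, 2065 → May 11, 2066: 365 days.
May 11, 2066 → May 11, 2067: 365 days.
May 11, 2067 → May 11, 2068: 366 days (Feb 29, 2068 is in that span).
May 11, 2068 → May 11, 2069: 365 days.
May 11, 2069 → May 11, 2070: 365 days.
May 11, 2070 → May 11, 2071: 365 days.
May 11, 2071 → May 11, 2072: 366 days (Feb 29, 2072 is in that span).
May 11, 2072 → May 11, 2073: 365 days.
May 11, 2073 → May 11, 2074: 365 days.
May 11, 2074 → May 11, 2075: 365 days.
May 11, 2075 → May 11, 2076: 366 days (Feb 29, 2076 is in that span).
May 11, 2076 → May 11, 2077: 365 days.
May 11, 2077 → May 11, 2078: 365 days.
May 11, 2078 → May 11, 2079: 365 days.
May 11, 2079 → May 11, 2080: 366 days (Feb 29, 2080 is in that span).
May 11, 2080 → May 11, 2081: 365 days.
May 11, 2081 → May 11, 2082: 365 days.
May 11, 2082 → May 11, 2083: 365 days.
May 11, 2083 → May 11, 2084: 366 days (Feb 29, 2084 is in that span).
May 11, 2084 → Jun 11, 2084: 31 days (May has 31).
Jun 11, 2084 → Jul 11, 2084: 30 days (June has 30).
Jul 11, 2084 → Jul 17, 2084: 6 days.
Total: 7372 days.

7372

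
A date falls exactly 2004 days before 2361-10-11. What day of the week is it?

Monday

First find the weekday of Oct 11, 2361. Doomsday rule: the anchor day for the 2300s is Wednesday. For year 61: 61÷12 = 5 r 1, and 1÷4 = 0, so 5+1+0 = 6.
Wednesday + 6 ≡ Tuesday — that's 2361's doomsday.
In October the doomsday date is Oct 10.
Oct 11 is 1 day after Oct 10; 1 mod 7 = 1, so Tuesday + 1 = Wednesday.
2004 mod 7 = 2, so 2004 days before a Wednesday is Wednesday − 2 = Monday.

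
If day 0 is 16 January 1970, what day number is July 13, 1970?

Jan 16, 1970 → Feb 16, 1970: 31 days (January has 31).
Feb 16, 1970 → Mar 16, 1970: 28 days (February has 28).
Mar 16, 1970 → Apr 16, 1970: 31 days (March has 31).
Apr 16, 1970 → May 16, 1970: 30 days (April has 30).
May 16, 1970 → Jun 16, 1970: 31 days (May has 31).
Jun 16, 1970 → Jul 13, 1970: 27 days.
Total: 178 days.

178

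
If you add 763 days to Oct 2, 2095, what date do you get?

+366 (one year; includes Feb 29, 2096) → Oct 2, 2096 (397 left).
Oct has 31 days: +30 → Nov 1, 2096 (367 left).
Nov has 30 days: +30 → Dec 1, 2096 (337 left).
Dec has 31 days: +31 → Jan 1, 2097 (306 left).
Jan has 31 days: +31 → Feb 1, 2097 (275 left).
Feb has 28 days: +28 → Mar 1, 2097 (247 left).
Mar has 31 days: +31 → Apr 1, 2097 (216 left).
Apr has 30 days: +30 → May 1, 2097 (186 left).
May has 31 days: +31 → Jun 1, 2097 (155 left).
Jun has 30 days: +30 → Jul 1, 2097 (125 left).
Jul has 31 days: +31 → Aug 1, 2097 (94 left).
Aug has 31 days: +31 → Sep 1, 2097 (63 left).
Sep has 30 days: +30 → Oct 1, 2097 (33 left).
Oct has 31 days: +31 → Nov 1, 2097 (2 left).
+2 → Nov 3, 2097.

November 3, 2097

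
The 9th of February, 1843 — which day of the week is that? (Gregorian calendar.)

Doomsday rule: the anchor day for the 1800s is Friday. For year 43: 43÷12 = 3 r 7, and 7÷4 = 1, so 3+7+1 = 11.
Friday + 11 ≡ Tuesday — that's 1843's doomsday.
In February the doomsday date is Feb 28 (1843 is not a leap year).
Feb 9 is 19 days before Feb 28; 19 mod 7 = 5, so Tuesday − 5 = Thursday.

Thursday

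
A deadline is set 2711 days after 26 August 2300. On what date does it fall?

+365 (one year) → Aug 26, 2301 (2346 left).
+365 (one year) → Aug 26, 2302 (1981 left).
+365 (one year) → Aug 26, 2303 (1616 left).
+366 (one year; includes Feb 29, 2304) → Aug 26, 2304 (1250 left).
+365 (one year) → Aug 26, 2305 (885 left).
+365 (one year) → Aug 26, 2306 (520 left).
+365 (one year) → Aug 26, 2307 (155 left).
Aug has 31 days: +6 → Sep 1, 2307 (149 left).
Sep has 30 days: +30 → Oct 1, 2307 (119 left).
Oct has 31 days: +31 → Nov 1, 2307 (88 left).
Nov has 30 days: +30 → Dec 1, 2307 (58 left).
Dec has 31 days: +31 → Jan 1, 2308 (27 left).
+27 → Jan 28, 2308.

January 28, 2308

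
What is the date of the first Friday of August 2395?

August 1, 2395 is a Tuesday.
The first Friday is therefore August 4 (3 days later).

August 4, 2395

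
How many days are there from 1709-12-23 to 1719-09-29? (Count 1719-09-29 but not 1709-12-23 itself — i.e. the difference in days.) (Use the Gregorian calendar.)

Dec 23, 1709 → Dec 23, 1710: 365 days.
Dec 23, 1710 → Dec 23, 1711: 365 days.
Dec 23, 1711 → Dec 23, 1712: 366 days (Feb 29, 1712 is in that span).
Dec 23, 1712 → Dec 23, 1713: 365 days.
Dec 23, 1713 → Dec 23, 1714: 365 days.
Dec 23, 1714 → Dec 23, 1715: 365 days.
Dec 23, 1715 → Dec 23, 1716: 366 days (Feb 29, 1716 is in that span).
Dec 23, 1716 → Dec 23, 1717: 365 days.
Dec 23, 1717 → Dec 23, 1718: 365 days.
Dec 23, 1718 → Jan 23, 1719: 31 days (December has 31).
Jan 23, 1719 → Feb 23, 1719: 31 days (January has 31).
Feb 23, 1719 → Mar 23, 1719: 28 days (February has 28).
Mar 23, 1719 → Apr 23, 1719: 31 days (March has 31).
Apr 23, 1719 → May 23, 1719: 30 days (April has 30).
May 23, 1719 → Jun 23, 1719: 31 days (May has 31).
Jun 23, 1719 → Jul 23, 1719: 30 days (June has 30).
Jul 23, 1719 → Aug 23, 1719: 31 days (July has 31).
Aug 23, 1719 → Sep 23, 1719: 31 days (August has 31).
Sep 23, 1719 → Sep 29, 1719: 6 days.
Total: 3567 days.

3567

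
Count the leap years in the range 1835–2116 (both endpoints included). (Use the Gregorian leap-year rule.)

69

Multiples of 4 in [1835,2116]: 71.
Of those, multiples of 100: 3 (not leap unless ÷400).
Multiples of 400: 1.
Leap years = 71 − 3 + 1 = 69.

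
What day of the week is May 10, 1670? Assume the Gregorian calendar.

Saturday

Doomsday rule: the anchor day for the 1600s is Tuesday. For year 70: 70÷12 = 5 r 10, and 10÷4 = 2, so 5+10+2 = 17.
Tuesday + 17 ≡ Friday — that's 1670's doomsday.
In May the doomsday date is May 9.
May 10 is 1 day after May 9; 1 mod 7 = 1, so Friday + 1 = Saturday.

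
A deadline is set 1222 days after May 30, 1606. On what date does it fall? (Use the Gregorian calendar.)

+365 (one year) → May 30, 1607 (857 left).
+366 (one year; includes Feb 29, 1608) → May 30, 1608 (491 left).
+365 (one year) → May 30, 1609 (126 left).
May has 31 days: +2 → Jun 1, 1609 (124 left).
Jun has 30 days: +30 → Jul 1, 1609 (94 left).
Jul has 31 days: +31 → Aug 1, 1609 (63 left).
Aug has 31 days: +31 → Sep 1, 1609 (32 left).
Sep has 30 days: +30 → Oct 1, 1609 (2 left).
+2 → Oct 3, 1609.

October 3, 1609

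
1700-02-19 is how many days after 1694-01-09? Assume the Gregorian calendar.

Jan 9, 1694 → Jan 9, 1695: 365 days.
Jan 9, 1695 → Jan 9, 1696: 365 days.
Jan 9, 1696 → Jan 9, 1697: 366 days (Feb 29, 1696 is in that span).
Jan 9, 1697 → Jan 9, 1698: 365 days.
Jan 9, 1698 → Jan 9, 1699: 365 days.
Jan 9, 1699 → Jan 9, 1700: 365 days.
Jan 9, 1700 → Feb 9, 1700: 31 days (January has 31).
Feb 9, 1700 → Feb 19, 1700: 10 days.
Total: 2232 days.

2232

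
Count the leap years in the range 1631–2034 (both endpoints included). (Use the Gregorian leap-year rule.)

Multiples of 4 in [1631,2034]: 101.
Of those, multiples of 100: 4 (not leap unless ÷400).
Multiples of 400: 1.
Leap years = 101 − 4 + 1 = 98.

98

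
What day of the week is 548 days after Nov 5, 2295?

First find the weekday of Nov 5, 2295. Doomsday rule: the anchor day for the 2200s is Friday. For year 95: 95÷12 = 7 r 11, and 11÷4 = 2, so 7+11+2 = 20.
Friday + 20 ≡ Thursday — that's 2295's doomsday.
In November the doomsday date is Nov 7.
Nov 5 is 2 days before Nov 7; 2 mod 7 = 2, so Thursday − 2 = Tuesday.
548 mod 7 = 2, so 548 days after a Tuesday is Tuesday + 2 = Thursday.

Thursday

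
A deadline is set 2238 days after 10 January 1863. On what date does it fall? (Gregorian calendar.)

+365 (one year) → Jan 10, 1864 (1873 left).
+366 (one year; includes Feb 29, 1864) → Jan 10, 1865 (1507 left).
+365 (one year) → Jan 10, 1866 (1142 left).
+365 (one year) → Jan 10, 1867 (777 left).
+365 (one year) → Jan 10, 1868 (412 left).
+366 (one year; includes Feb 29, 1868) → Jan 10, 1869 (46 left).
Jan has 31 days: +22 → Feb 1, 1869 (24 left).
+24 → Feb 25, 1869.

February 25, 1869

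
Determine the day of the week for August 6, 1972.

Sunday

Doomsday rule: the anchor day for the 1900s is Wednesday. For year 72: 72÷12 = 6 r 0, and 0÷4 = 0, so 6+0+0 = 6.
Wednesday + 6 ≡ Tuesday — that's 1972's doomsday.
In August the doomsday date is Aug 8.
Aug 6 is 2 days before Aug 8; 2 mod 7 = 2, so Tuesday − 2 = Sunday.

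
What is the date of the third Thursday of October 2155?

October 1, 2155 is a Wednesday.
The first Thursday is therefore October 2 (1 days later).
The third Thursday is 2 + 2×7 = October 16.

October 16, 2155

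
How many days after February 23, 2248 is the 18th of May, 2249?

Feb 23, 2248 → Feb 23, 2249: 366 days (Feb 29, 2248 is in that span).
Feb 23, 2249 → Mar 23, 2249: 28 days (February has 28).
Mar 23, 2249 → Apr 23, 2249: 31 days (March has 31).
Apr 23, 2249 → May 18, 2249: 25 days.
Total: 450 days.

450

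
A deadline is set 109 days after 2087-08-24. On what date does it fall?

Aug has 31 days: +8 → Sep 1, 2087 (101 left).
Sep has 30 days: +30 → Oct 1, 2087 (71 left).
Oct has 31 days: +31 → Nov 1, 2087 (40 left).
Nov has 30 days: +30 → Dec 1, 2087 (10 left).
+10 → Dec 11, 2087.

December 11, 2087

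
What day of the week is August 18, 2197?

January 1, 2197 is a Sunday.
Jan 1, 2197 → Feb 1, 2197: 31 days (January has 31).
Feb 1, 2197 → Mar 1, 2197: 28 days (February has 28).
Mar 1, 2197 → Apr 1, 2197: 31 days (March has 31).
Apr 1, 2197 → May 1, 2197: 30 days (April has 30).
May 1, 2197 → Jun 1, 2197: 31 days (May has 31).
Jun 1, 2197 → Jul 1, 2197: 30 days (June has 30).
Jul 1, 2197 → Aug 1, 2197: 31 days (July has 31).
Aug 1, 2197 → Aug 18, 2197: 17 days.
Total: 229 days.
229 mod 7 = 5, so Sunday + 5 = Friday.

Friday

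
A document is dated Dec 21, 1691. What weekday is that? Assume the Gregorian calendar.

Friday

Doomsday rule: the anchor day for the 1600s is Tuesday. For year 91: 91÷12 = 7 r 7, and 7÷4 = 1, so 7+7+1 = 15.
Tuesday + 15 ≡ Wednesday — that's 1691's doomsday.
In December the doomsday date is Dec 12.
Dec 21 is 9 days after Dec 12; 9 mod 7 = 2, so Wednesday + 2 = Friday.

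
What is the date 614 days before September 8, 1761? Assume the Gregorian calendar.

−365 (one year) → Sep 8, 1760 (249 left).
−8 → Aug 31, 1760 (end of Aug, 31 days; 241 left).
−31 → Jul 31, 1760 (end of Jul, 31 days; 210 left).
−31 → Jun 30, 1760 (end of Jun, 30 days; 179 left).
−30 → May 31, 1760 (end of May, 31 days; 149 left).
−31 → Apr 30, 1760 (end of Apr, 30 days; 118 left).
−30 → Mar 31, 1760 (end of Mar, 31 days; 88 left).
−31 → Feb 29, 1760 (end of Feb, 29 days; 57 left).
−29 → Jan 31, 1760 (end of Jan, 31 days; 28 left).
−28 → Jan 3, 1760.

January 3, 1760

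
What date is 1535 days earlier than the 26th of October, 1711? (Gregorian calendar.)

August 13, 1707

−365 (one year) → Oct 26, 1710 (1170 left).
−365 (one year) → Oct 26, 1709 (805 left).
−365 (one year) → Oct 26, 1708 (440 left).
−366 (one year; includes Feb 29, 1708) → Oct 26, 1707 (74 left).
−26 → Sep 30, 1707 (end of Sep, 30 days; 48 left).
−30 → Aug 31, 1707 (end of Aug, 31 days; 18 left).
−18 → Aug 13, 1707.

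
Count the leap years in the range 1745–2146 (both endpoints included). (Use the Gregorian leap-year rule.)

Multiples of 4 in [1745,2146]: 100.
Of those, multiples of 100: 4 (not leap unless ÷400).
Multiples of 400: 1.
Leap years = 100 − 4 + 1 = 97.

97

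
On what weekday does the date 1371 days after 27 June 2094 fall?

Saturday

First find the weekday of Jun 27, 2094. Doomsday rule: the anchor day for the 2000s is Tuesday. For year 94: 94÷12 = 7 r 10, and 10÷4 = 2, so 7+10+2 = 19.
Tuesday + 19 ≡ Sunday — that's 2094's doomsday.
In June the doomsday date is Jun 6.
Jun 27 is 21 days after Jun 6; 21 mod 7 = 0, so Sunday + 0 = Sunday.
1371 mod 7 = 6, so 1371 days after a Sunday is Sunday + 6 = Saturday.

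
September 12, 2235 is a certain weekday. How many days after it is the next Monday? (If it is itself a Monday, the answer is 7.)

2

Sep 12, 2235 is a Saturday.
From Saturday to the next Monday is 2 days.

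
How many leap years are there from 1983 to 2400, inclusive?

Multiples of 4 in [1983,2400]: 105.
Of those, multiples of 100: 5 (not leap unless ÷400).
Multiples of 400: 2.
Leap years = 105 − 5 + 2 = 102.

102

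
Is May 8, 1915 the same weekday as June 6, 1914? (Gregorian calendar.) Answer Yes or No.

Yes

From Jun 6, 1914 to May 8, 1915 is 336 days.
336 mod 7 = 0, so they are the same weekday.
(Jun 6, 1914 is a Saturday; May 8, 1915 is a Saturday.)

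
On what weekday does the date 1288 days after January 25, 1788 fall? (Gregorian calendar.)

Friday

First find the weekday of Jan 25, 1788. Doomsday rule: the anchor day for the 1700s is Sunday. For year 88: 88÷12 = 7 r 4, and 4÷4 = 1, so 7+4+1 = 12.
Sunday + 12 ≡ Friday — that's 1788's doomsday.
In January the doomsday date is Jan 4 (1788 is a leap year (divisible by 4)).
Jan 25 is 21 days after Jan 4; 21 mod 7 = 0, so Friday + 0 = Friday.
1288 mod 7 = 0, so 1288 days after a Friday is Friday + 0 = Friday.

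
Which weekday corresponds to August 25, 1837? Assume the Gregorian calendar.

January 1, 1837 is a Sunday.
Jan 1, 1837 → Feb 1, 1837: 31 days (January has 31).
Feb 1, 1837 → Mar 1, 1837: 28 days (February has 28).
Mar 1, 1837 → Apr 1, 1837: 31 days (March has 31).
Apr 1, 1837 → May 1, 1837: 30 days (April has 30).
May 1, 1837 → Jun 1, 1837: 31 days (May has 31).
Jun 1, 1837 → Jul 1, 1837: 30 days (June has 30).
Jul 1, 1837 → Aug 1, 1837: 31 days (July has 31).
Aug 1, 1837 → Aug 25, 1837: 24 days.
Total: 236 days.
236 mod 7 = 5, so Sunday + 5 = Friday.

Friday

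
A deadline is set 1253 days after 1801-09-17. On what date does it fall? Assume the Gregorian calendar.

+365 (one year) → Sep 17, 1802 (888 left).
+365 (one year) → Sep 17, 1803 (523 left).
+366 (one year; includes Feb 29, 1804) → Sep 17, 1804 (157 left).
Sep has 30 days: +14 → Oct 1, 1804 (143 left).
Oct has 31 days: +31 → Nov 1, 1804 (112 left).
Nov has 30 days: +30 → Dec 1, 1804 (82 left).
Dec has 31 days: +31 → Jan 1, 1805 (51 left).
Jan has 31 days: +31 → Feb 1, 1805 (20 left).
+20 → Feb 21, 1805.

February 21, 1805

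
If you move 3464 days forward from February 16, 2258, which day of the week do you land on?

Feb 16, 2258 is a Tuesday.
3464 mod 7 = 6, so 3464 days after a Tuesday is Tuesday + 6 = Monday.

Monday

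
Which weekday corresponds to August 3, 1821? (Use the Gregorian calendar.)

Friday

January 1, 1821 is a Monday.
Jan 1, 1821 → Feb 1, 1821: 31 days (January has 31).
Feb 1, 1821 → Mar 1, 1821: 28 days (February has 28).
Mar 1, 1821 → Apr 1, 1821: 31 days (March has 31).
Apr 1, 1821 → May 1, 1821: 30 days (April has 30).
May 1, 1821 → Jun 1, 1821: 31 days (May has 31).
Jun 1, 1821 → Jul 1, 1821: 30 days (June has 30).
Jul 1, 1821 → Aug 1, 1821: 31 days (July has 31).
Aug 1, 1821 → Aug 3, 1821: 2 days.
Total: 214 days.
214 mod 7 = 4, so Monday + 4 = Friday.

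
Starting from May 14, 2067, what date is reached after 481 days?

September 6, 2068

+366 (one year; includes Feb 29, 2068) → May 14, 2068 (115 left).
May has 31 days: +18 → Jun 1, 2068 (97 left).
Jun has 30 days: +30 → Jul 1, 2068 (67 left).
Jul has 31 days: +31 → Aug 1, 2068 (36 left).
Aug has 31 days: +31 → Sep 1, 2068 (5 left).
+5 → Sep 6, 2068.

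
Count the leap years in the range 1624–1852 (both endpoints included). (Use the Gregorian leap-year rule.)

56

Multiples of 4 in [1624,1852]: 58.
Of those, multiples of 100: 2 (not leap unless ÷400).
Multiples of 400: 0.
Leap years = 58 − 2 + 0 = 56.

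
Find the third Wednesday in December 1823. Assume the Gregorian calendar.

December 1, 1823 is a Monday.
The first Wednesday is therefore December 3 (2 days later).
The third Wednesday is 3 + 2×7 = December 17.

December 17, 1823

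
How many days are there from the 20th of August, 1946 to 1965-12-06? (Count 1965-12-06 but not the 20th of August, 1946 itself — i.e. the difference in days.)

7048

Aug 20, 1946 → Aug 20, 1947: 365 days.
Aug 20, 1947 → Aug 20, 1948: 366 days (Feb 29, 1948 is in that span).
Aug 20, 1948 → Aug 20, 1949: 365 days.
Aug 20, 1949 → Aug 20, 1950: 365 days.
Aug 20, 1950 → Aug 20, 1951: 365 days.
Aug 20, 1951 → Aug 20, 1952: 366 days (Feb 29, 1952 is in that span).
Aug 20, 1952 → Aug 20, 1953: 365 days.
Aug 20, 1953 → Aug 20, 1954: 365 days.
Aug 20, 1954 → Aug 20, 1955: 365 days.
Aug 20, 1955 → Aug 20, 1956: 366 days (Feb 29, 1956 is in that span).
Aug 20, 1956 → Aug 20, 1957: 365 days.
Aug 20, 1957 → Aug 20, 1958: 365 days.
Aug 20, 1958 → Aug 20, 1959: 365 days.
Aug 20, 1959 → Aug 20, 1960: 366 days (Feb 29, 1960 is in that span).
Aug 20, 1960 → Aug 20, 1961: 365 days.
Aug 20, 1961 → Aug 20, 1962: 365 days.
Aug 20, 1962 → Aug 20, 1963: 365 days.
Aug 20, 1963 → Aug 20, 1964: 366 days (Feb 29, 1964 is in that span).
Aug 20, 1964 → Aug 20, 1965: 365 days.
Aug 20, 1965 → Sep 20, 1965: 31 days (August has 31).
Sep 20, 1965 → Oct 20, 1965: 30 days (September has 30).
Oct 20, 1965 → Nov 20, 1965: 31 days (October has 31).
Nov 20, 1965 → Dec 6, 1965: 16 days.
Total: 7048 days.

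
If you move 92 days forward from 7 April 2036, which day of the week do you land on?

Tuesday

Apr 7, 2036 is a Monday.
92 mod 7 = 1, so 92 days after a Monday is Monday + 1 = Tuesday.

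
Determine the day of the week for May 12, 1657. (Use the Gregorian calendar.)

Saturday

Doomsday rule: the anchor day for the 1600s is Tuesday. For year 57: 57÷12 = 4 r 9, and 9÷4 = 2, so 4+9+2 = 15.
Tuesday + 15 ≡ Wednesday — that's 1657's doomsday.
In May the doomsday date is May 9.
May 12 is 3 days after May 9; 3 mod 7 = 3, so Wednesday + 3 = Saturday.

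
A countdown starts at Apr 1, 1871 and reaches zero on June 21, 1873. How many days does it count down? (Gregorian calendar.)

812

Apr 1, 1871 → Apr 1, 1872: 366 days (Feb 29, 1872 is in that span).
Apr 1, 1872 → Apr 1, 1873: 365 days.
Apr 1, 1873 → May 1, 1873: 30 days (April has 30).
May 1, 1873 → Jun 1, 1873: 31 days (May has 31).
Jun 1, 1873 → Jun 21, 1873: 20 days.
Total: 812 days.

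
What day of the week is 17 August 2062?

Thursday

Doomsday rule: the anchor day for the 2000s is Tuesday. For year 62: 62÷12 = 5 r 2, and 2÷4 = 0, so 5+2+0 = 7.
Tuesday + 7 ≡ Tuesday — that's 2062's doomsday.
In August the doomsday date is Aug 8.
Aug 17 is 9 days after Aug 8; 9 mod 7 = 2, so Tuesday + 2 = Thursday.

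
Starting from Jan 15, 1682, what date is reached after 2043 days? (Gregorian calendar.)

+365 (one year) → Jan 15, 1683 (1678 left).
+365 (one year) → Jan 15, 1684 (1313 left).
+366 (one year; includes Feb 29, 1684) → Jan 15, 1685 (947 left).
+365 (one year) → Jan 15, 1686 (582 left).
+365 (one year) → Jan 15, 1687 (217 left).
Jan has 31 days: +17 → Feb 1, 1687 (200 left).
Feb has 28 days: +28 → Mar 1, 1687 (172 left).
Mar has 31 days: +31 → Apr 1, 1687 (141 left).
Apr has 30 days: +30 → May 1, 1687 (111 left).
May has 31 days: +31 → Jun 1, 1687 (80 left).
Jun has 30 days: +30 → Jul 1, 1687 (50 left).
Jul has 31 days: +31 → Aug 1, 1687 (19 left).
+19 → Aug 20, 1687.

August 20, 1687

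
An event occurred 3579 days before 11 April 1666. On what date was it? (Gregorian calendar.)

June 23, 1656

−365 (one year) → Apr 11, 1665 (3214 left).
−365 (one year) → Apr 11, 1664 (2849 left).
−366 (one year; includes Feb 29, 1664) → Apr 11, 1663 (2483 left).
−365 (one year) → Apr 11, 1662 (2118 left).
−365 (one year) → Apr 11, 1661 (1753 left).
−365 (one year) → Apr 11, 1660 (1388 left).
−366 (one year; includes Feb 29, 1660) → Apr 11, 1659 (1022 left).
−365 (one year) → Apr 11, 1658 (657 left).
−365 (one year) → Apr 11, 1657 (292 left).
−11 → Mar 31, 1657 (end of Mar, 31 days; 281 left).
−31 → Feb 28, 1657 (end of Feb, 28 days; 250 left).
−28 → Jan 31, 1657 (end of Jan, 31 days; 222 left).
−31 → Dec 31, 1656 (end of Dec, 31 days; 191 left).
−31 → Nov 30, 1656 (end of Nov, 30 days; 160 left).
−30 → Oct 31, 1656 (end of Oct, 31 days; 130 left).
−31 → Sep 30, 1656 (end of Sep, 30 days; 99 left).
−30 → Aug 31, 1656 (end of Aug, 31 days; 69 left).
−31 → Jul 31, 1656 (end of Jul, 31 days; 38 left).
−31 → Jun 30, 1656 (end of Jun, 30 days; 7 left).
−7 → Jun 23, 1656.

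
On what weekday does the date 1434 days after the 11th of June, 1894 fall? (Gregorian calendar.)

Sunday

Jun 11, 1894 is a Monday.
1434 mod 7 = 6, so 1434 days after a Monday is Monday + 6 = Sunday.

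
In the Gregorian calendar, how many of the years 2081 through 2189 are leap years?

Multiples of 4 in [2081,2189]: 27.
Of those, multiples of 100: 1 (not leap unless ÷400).
Multiples of 400: 0.
Leap years = 27 − 1 + 0 = 26.

26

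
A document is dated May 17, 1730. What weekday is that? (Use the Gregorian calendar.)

Doomsday rule: the anchor day for the 1700s is Sunday. For year 30: 30÷12 = 2 r 6, and 6÷4 = 1, so 2+6+1 = 9.
Sunday + 9 ≡ Tuesday — that's 1730's doomsday.
In May the doomsday date is May 9.
May 17 is 8 days after May 9; 8 mod 7 = 1, so Tuesday + 1 = Wednesday.

Wednesday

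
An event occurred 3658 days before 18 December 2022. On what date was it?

−365 (one year) → Dec 18, 2021 (3293 left).
−365 (one year) → Dec 18, 2020 (2928 left).
−366 (one year; includes Feb 29, 2020) → Dec 18, 2019 (2562 left).
−365 (one year) → Dec 18, 2018 (2197 left).
−365 (one year) → Dec 18, 2017 (1832 left).
−365 (one year) → Dec 18, 2016 (1467 left).
−366 (one year; includes Feb 29, 2016) → Dec 18, 2015 (1101 left).
−365 (one year) → Dec 18, 2014 (736 left).
−365 (one year) → Dec 18, 2013 (371 left).
−18 → Nov 30, 2013 (end of Nov, 30 days; 353 left).
−30 → Oct 31, 2013 (end of Oct, 31 days; 323 left).
−31 → Sep 30, 2013 (end of Sep, 30 days; 292 left).
−30 → Aug 31, 2013 (end of Aug, 31 days; 262 left).
−31 → Jul 31, 2013 (end of Jul, 31 days; 231 left).
−31 → Jun 30, 2013 (end of Jun, 30 days; 200 left).
−30 → May 31, 2013 (end of May, 31 days; 170 left).
−31 → Apr 30, 2013 (end of Apr, 30 days; 139 left).
−30 → Mar 31, 2013 (end of Mar, 31 days; 109 left).
−31 → Feb 28, 2013 (end of Feb, 28 days; 78 left).
−28 → Jan 31, 2013 (end of Jan, 31 days; 50 left).
−31 → Dec 31, 2012 (end of Dec, 31 days; 19 left).
−19 → Dec 12, 2012.

December 12, 2012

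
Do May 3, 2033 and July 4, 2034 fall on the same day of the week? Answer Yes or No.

From May 3, 2033 to Jul 4, 2034 is 427 days.
427 mod 7 = 0, so they are the same weekday.
(May 3, 2033 is a Tuesday; Jul 4, 2034 is a Tuesday.)

Yes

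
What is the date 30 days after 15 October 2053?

Oct has 31 days: +17 → Nov 1, 2053 (13 left).
+13 → Nov 14, 2053.

November 14, 2053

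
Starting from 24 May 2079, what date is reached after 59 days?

May has 31 days: +8 → Jun 1, 2079 (51 left).
Jun has 30 days: +30 → Jul 1, 2079 (21 left).
+21 → Jul 22, 2079.

July 22, 2079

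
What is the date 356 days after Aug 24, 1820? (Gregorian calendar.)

Aug has 31 days: +8 → Sep 1, 1820 (348 left).
Sep has 30 days: +30 → Oct 1, 1820 (318 left).
Oct has 31 days: +31 → Nov 1, 1820 (287 left).
Nov has 30 days: +30 → Dec 1, 1820 (257 left).
Dec has 31 days: +31 → Jan 1, 1821 (226 left).
Jan has 31 days: +31 → Feb 1, 1821 (195 left).
Feb has 28 days: +28 → Mar 1, 1821 (167 left).
Mar has 31 days: +31 → Apr 1, 1821 (136 left).
Apr has 30 days: +30 → May 1, 1821 (106 left).
May has 31 days: +31 → Jun 1, 1821 (75 left).
Jun has 30 days: +30 → Jul 1, 1821 (45 left).
Jul has 31 days: +31 → Aug 1, 1821 (14 left).
+14 → Aug 15, 1821.

August 15, 1821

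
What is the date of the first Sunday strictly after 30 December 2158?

December 31, 2158

Dec 30, 2158 is a Saturday.
From Saturday to the next Sunday is 1 day.
Dec 30, 2158 + 1 = Dec 31, 2158.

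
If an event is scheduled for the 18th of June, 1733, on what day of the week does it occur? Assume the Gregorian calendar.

Thursday

Doomsday rule: the anchor day for the 1700s is Sunday. For year 33: 33÷12 = 2 r 9, and 9÷4 = 2, so 2+9+2 = 13.
Sunday + 13 ≡ Saturday — that's 1733's doomsday.
In June the doomsday date is Jun 6.
Jun 18 is 12 days after Jun 6; 12 mod 7 = 5, so Saturday + 5 = Thursday.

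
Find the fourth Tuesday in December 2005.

December 1, 2005 is a Thursday.
The first Tuesday is therefore December 6 (5 days later).
The fourth Tuesday is 6 + 3×7 = December 27.

December 27, 2005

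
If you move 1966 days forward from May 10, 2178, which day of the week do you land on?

First find the weekday of May 10, 2178. Doomsday rule: the anchor day for the 2100s is Sunday. For year 78: 78÷12 = 6 r 6, and 6÷4 = 1, so 6+6+1 = 13.
Sunday + 13 ≡ Saturday — that's 2178's doomsday.
In May the doomsday date is May 9.
May 10 is 1 day after May 9; 1 mod 7 = 1, so Saturday + 1 = Sunday.
1966 mod 7 = 6, so 1966 days after a Sunday is Sunday + 6 = Saturday.

Saturday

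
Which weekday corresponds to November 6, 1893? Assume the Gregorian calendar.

Monday

Doomsday rule: the anchor day for the 1800s is Friday. For year 93: 93÷12 = 7 r 9, and 9÷4 = 2, so 7+9+2 = 18.
Friday + 18 ≡ Tuesday — that's 1893's doomsday.
In November the doomsday date is Nov 7.
Nov 6 is 1 day before Nov 7; 1 mod 7 = 1, so Tuesday − 1 = Monday.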